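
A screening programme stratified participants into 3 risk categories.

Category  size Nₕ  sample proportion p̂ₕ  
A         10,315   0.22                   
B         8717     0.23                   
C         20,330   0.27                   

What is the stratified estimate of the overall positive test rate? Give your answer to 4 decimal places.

0.2480

Wₕ = Nₕ/N with N = 39362: 0.2621, 0.2215, 0.5165.
p̂_st = 0.2621·0.22 + 0.2215·0.23 + 0.5165·0.27 ≈ 0.248039... → 0.2480.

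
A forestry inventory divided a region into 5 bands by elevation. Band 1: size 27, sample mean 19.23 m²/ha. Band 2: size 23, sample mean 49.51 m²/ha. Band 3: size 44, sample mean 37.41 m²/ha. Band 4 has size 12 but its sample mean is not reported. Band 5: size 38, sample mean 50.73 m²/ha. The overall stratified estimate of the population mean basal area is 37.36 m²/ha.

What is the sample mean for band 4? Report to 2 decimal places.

12.34

N = 27 + 23 + 44 + 12 + 38 = 144.
Overall total = μ·N = 37.36·144 = 5379.84.
Subtract the known strata: 27·19.23 + 23·49.51 + 44·37.41 + 38·50.73 = 5231.72.
Remaining total for band 4: 5379.84 − 5231.72 = 148.12.
Divide by its size: 148.12 / 12 = 12.3433... → 12.34.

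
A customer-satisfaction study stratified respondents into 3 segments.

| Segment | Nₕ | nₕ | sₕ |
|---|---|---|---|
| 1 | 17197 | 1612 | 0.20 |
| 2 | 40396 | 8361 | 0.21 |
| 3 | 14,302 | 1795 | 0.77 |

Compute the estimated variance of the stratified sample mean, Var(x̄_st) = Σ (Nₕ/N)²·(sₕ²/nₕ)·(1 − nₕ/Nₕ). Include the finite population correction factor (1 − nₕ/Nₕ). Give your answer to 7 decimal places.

N = 71895. Term for each stratum: Wₕ²sₕ²/nₕ·(1−nₕ/Nₕ).
Var(x̄_st) = 0.0000012866 + 0.0000013205 + 0.0000114306 = 0.0000140378 → 0.0000140.

0.0000140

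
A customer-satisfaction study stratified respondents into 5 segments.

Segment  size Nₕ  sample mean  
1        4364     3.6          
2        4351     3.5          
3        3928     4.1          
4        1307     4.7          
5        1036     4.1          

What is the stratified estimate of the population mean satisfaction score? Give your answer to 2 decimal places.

3.83

N = 4364 + 4351 + 3928 + 1307 + 1036 = 14986.
Overall mean = Σ (Nₕ/N)·x̄ₕ — weight by population share, not a simple average.
Σ Nₕx̄ₕ = 4364·3.6 + 4351·3.5 + 3928·4.1 + 1307·4.7 + 1036·4.1 = 15710.4 + 15228.5 + 16104.8 + 6142.9 + 4247.6 = 57434.2.
Divide by N: 57434.2 / 14986 = 3.8325... → 3.83.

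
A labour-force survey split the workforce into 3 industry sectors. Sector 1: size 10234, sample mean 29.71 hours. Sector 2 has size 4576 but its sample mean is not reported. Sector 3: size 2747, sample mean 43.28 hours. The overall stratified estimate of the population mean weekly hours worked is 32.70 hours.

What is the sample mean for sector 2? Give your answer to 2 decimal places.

33.04

N = 10234 + 4576 + 2747 = 17557.
Overall total = μ·N = 32.70·17557 = 574113.9.
Subtract the known strata: 10234·29.71 + 2747·43.28 = 422942.3.
Remaining total for sector 2: 574113.9 − 422942.3 = 151171.6.
Divide by its size: 151171.6 / 4576 = 33.0358... → 33.04.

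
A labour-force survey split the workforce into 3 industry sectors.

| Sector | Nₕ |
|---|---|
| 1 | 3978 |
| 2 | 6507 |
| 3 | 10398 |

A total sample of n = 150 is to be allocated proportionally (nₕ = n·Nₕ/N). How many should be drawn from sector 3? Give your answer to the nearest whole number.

75

N = 3978 + 6507 + 10398 = 20883.
n_3 = 150·10398/20883 = 74.688... → 75.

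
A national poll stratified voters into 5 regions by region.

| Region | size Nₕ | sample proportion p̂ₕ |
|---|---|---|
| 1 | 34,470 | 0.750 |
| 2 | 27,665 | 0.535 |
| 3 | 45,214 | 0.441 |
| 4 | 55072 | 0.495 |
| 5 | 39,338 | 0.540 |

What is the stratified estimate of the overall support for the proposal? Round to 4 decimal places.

0.5407

N = 34470 + 27665 + 45214 + 55072 + 39338 = 201759.
Overall proportion = Σ (Nₕ/N)·p̂ₕ.
Σ Nₕp̂ₕ = 25852.5 + 14800.775 + 19939.374 + 27260.64 + 21242.52 = 109095.809.
109095.809 / 201759 = 0.540723... → 0.5407.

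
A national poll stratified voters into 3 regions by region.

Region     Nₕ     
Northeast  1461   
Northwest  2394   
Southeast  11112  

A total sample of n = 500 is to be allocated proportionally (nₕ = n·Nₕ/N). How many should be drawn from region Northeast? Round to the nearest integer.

Share of region Northeast = 1461/14967 = 0.09761.
Allocate 500 × 0.09761 = 48.807... → 49.

49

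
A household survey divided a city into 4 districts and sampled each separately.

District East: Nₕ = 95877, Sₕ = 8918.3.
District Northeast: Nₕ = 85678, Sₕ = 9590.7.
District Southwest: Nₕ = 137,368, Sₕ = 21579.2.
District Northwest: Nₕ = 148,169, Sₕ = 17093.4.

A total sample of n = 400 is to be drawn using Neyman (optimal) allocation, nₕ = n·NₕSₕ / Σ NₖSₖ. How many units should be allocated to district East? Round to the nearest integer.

East: NₕSₕ = 95877·8918.3 = 855059849.1
Northeast: NₕSₕ = 85678·9590.7 = 821711994.6
Southwest: NₕSₕ = 137368·21579.2 = 2964291545.6
Northwest: NₕSₕ = 148169·17093.4 = 2532711984.6
Σ NₕSₕ = 7173775373.9.
n_East = 400·855059849.1/7173775373.9 = 47.677... → 48.

48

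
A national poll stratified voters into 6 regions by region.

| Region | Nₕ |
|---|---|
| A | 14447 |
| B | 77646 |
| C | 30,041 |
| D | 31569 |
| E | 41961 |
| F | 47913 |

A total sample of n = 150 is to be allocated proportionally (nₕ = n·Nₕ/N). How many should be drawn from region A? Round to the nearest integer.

9

Share of region A = 14447/243577 = 0.05931.
Allocate 150 × 0.05931 = 8.897... → 9.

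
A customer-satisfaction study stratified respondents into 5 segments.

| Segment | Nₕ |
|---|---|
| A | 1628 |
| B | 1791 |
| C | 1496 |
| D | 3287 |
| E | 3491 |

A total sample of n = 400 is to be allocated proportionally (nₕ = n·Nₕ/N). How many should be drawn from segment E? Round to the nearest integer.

119

Share of segment E = 3491/11693 = 0.29855.
Allocate 400 × 0.29855 = 119.422... → 119.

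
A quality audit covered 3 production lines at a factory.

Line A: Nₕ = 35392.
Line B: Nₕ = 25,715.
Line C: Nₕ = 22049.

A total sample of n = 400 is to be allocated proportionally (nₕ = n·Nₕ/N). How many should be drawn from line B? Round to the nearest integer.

Share of line B = 25715/83156 = 0.30924.
Allocate 400 × 0.30924 = 123.695... → 124.

124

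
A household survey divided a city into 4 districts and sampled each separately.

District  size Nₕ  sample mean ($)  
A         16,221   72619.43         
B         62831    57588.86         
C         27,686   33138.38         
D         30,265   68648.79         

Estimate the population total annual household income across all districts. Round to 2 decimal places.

A: 16221·72619.43 = 1177959774.03
B: 62831·57588.86 = 3618365662.66
C: 27686·33138.38 = 917469188.68
D: 30265·68648.79 = 2077655629.35
τ̂ = Σ Nₕx̄ₕ = 7791450254.72.

7791450254.72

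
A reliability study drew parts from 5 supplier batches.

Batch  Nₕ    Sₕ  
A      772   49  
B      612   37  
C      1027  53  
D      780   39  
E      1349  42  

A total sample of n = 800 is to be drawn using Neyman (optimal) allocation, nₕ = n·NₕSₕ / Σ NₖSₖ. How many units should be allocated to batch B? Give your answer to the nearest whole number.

90

A: NₕSₕ = 772·49 = 37828
B: NₕSₕ = 612·37 = 22644
C: NₕSₕ = 1027·53 = 54431
D: NₕSₕ = 780·39 = 30420
E: NₕSₕ = 1349·42 = 56658
Σ NₕSₕ = 201981.
n_B = 800·22644/201981 = 89.688... → 90.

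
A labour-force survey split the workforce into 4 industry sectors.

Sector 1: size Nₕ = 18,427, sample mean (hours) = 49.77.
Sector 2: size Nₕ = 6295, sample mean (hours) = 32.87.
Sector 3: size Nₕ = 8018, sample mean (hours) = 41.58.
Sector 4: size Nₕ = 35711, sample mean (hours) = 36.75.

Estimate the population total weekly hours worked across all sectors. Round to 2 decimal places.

2769796.13

Estimate total by summing Nₕ·x̄ₕ over strata.
18427·49.77 + 6295·32.87 + 8018·41.58 + 35711·36.75 = 917111.79 + 206916.65 + 333388.44 + 1312379.25 = 2769796.13.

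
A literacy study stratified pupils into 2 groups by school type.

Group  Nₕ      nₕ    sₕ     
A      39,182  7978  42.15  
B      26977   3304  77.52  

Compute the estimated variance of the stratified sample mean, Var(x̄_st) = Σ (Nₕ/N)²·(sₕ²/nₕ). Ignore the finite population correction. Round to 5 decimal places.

0.38052

N = 66159. Term for each stratum: Wₕ²sₕ²/nₕ.
Var(x̄_st) = 0.07810817 + 0.30241054 = 0.38051871 → 0.38052.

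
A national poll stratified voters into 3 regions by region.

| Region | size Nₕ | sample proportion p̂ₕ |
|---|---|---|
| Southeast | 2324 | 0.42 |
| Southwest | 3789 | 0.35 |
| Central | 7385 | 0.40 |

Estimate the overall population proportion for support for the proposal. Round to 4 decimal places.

N = 2324 + 3789 + 7385 = 13498.
Overall proportion = Σ (Nₕ/N)·p̂ₕ.
Σ Nₕp̂ₕ = 976.08 + 1326.15 + 2954 = 5256.23.
5256.23 / 13498 = 0.389408... → 0.3894.

0.3894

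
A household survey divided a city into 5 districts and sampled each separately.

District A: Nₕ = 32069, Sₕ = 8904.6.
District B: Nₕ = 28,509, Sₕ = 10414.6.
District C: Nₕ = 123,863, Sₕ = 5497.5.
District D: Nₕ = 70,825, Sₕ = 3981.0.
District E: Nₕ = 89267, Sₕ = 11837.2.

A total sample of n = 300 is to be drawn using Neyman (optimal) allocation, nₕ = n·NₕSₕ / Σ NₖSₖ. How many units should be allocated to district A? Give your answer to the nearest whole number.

Σ NₕSₕ = 32069·8904.6 + 28509·10414.6 + 123863·5497.5 + 70825·3981.0 + 89267·11837.2 = 2602033948.7.
Share for A: 285561617.4/2602033948.7 = 0.10975.
n_A = 300 × 0.10975 = 32.924... → 33.

33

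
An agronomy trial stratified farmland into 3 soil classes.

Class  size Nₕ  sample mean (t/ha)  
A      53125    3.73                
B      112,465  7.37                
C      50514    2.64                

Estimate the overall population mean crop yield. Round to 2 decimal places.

5.37

N = 53125 + 112465 + 50514 = 216104.
Overall mean = Σ (Nₕ/N)·x̄ₕ — weight by population share, not a simple average.
Σ Nₕx̄ₕ = 53125·3.73 + 112465·7.37 + 50514·2.64 = 198156.25 + 828867.05 + 133356.96 = 1160380.26.
Divide by N: 1160380.26 / 216104 = 5.3695... → 5.37.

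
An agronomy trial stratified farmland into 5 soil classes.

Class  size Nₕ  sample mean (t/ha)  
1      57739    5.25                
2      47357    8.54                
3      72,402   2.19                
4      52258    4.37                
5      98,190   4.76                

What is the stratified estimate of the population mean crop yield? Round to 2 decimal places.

4.76

N = 57739 + 47357 + 72402 + 52258 + 98190 = 327946.
Weight each subgroup mean by Nₕ/N and sum.
Σ Nₕx̄ₕ = 57739·5.25 + 47357·8.54 + 72402·2.19 + 52258·4.37 + 98190·4.76 = 303129.75 + 404428.78 + 158560.38 + 228367.46 + 467384.4 = 1561870.77.
Divide by N: 1561870.77 / 327946 = 4.7626... → 4.76.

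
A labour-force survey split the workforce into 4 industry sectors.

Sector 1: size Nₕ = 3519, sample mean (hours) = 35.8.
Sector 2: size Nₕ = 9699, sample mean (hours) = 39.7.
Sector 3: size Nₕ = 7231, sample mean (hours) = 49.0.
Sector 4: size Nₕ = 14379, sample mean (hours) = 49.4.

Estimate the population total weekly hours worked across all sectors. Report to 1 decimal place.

1575672.1

1: 3519·35.8 = 125980.2
2: 9699·39.7 = 385050.3
3: 7231·49.0 = 354319
4: 14379·49.4 = 710322.6
τ̂ = Σ Nₕx̄ₕ = 1575672.1.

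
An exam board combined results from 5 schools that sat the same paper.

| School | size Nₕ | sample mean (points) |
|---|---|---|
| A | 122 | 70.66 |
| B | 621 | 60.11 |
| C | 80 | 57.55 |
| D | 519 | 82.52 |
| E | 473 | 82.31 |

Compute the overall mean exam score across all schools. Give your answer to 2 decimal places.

N = 122 + 621 + 80 + 519 + 473 = 1815.
Weight each subgroup mean by Nₕ/N and sum.
Σ Nₕx̄ₕ = 122·70.66 + 621·60.11 + 80·57.55 + 519·82.52 + 473·82.31 = 8620.52 + 37328.31 + 4604 + 42827.88 + 38932.63 = 132313.34.
Divide by N: 132313.34 / 1815 = 72.8999... → 72.90.

72.90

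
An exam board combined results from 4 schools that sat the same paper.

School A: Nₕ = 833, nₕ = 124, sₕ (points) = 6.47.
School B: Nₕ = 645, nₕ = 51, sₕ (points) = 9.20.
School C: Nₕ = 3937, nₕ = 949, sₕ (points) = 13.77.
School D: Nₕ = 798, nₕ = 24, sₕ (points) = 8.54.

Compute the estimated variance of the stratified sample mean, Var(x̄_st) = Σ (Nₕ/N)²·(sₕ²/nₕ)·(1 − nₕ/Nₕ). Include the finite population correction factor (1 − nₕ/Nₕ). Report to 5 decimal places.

0.13115

N = 6213; Wₕ = Nₕ/N.
school A: (833/6213)²·6.47²/124·(1 − 124/833) = 0.00516506
school B: (645/6213)²·9.20²/51·(1 − 51/645) = 0.01647210
school C: (3937/6213)²·13.77²/949·(1 − 949/3937) = 0.06088986
school D: (798/6213)²·8.54²/24·(1 − 24/798) = 0.04862344
Sum = 0.13115045 → 0.13115.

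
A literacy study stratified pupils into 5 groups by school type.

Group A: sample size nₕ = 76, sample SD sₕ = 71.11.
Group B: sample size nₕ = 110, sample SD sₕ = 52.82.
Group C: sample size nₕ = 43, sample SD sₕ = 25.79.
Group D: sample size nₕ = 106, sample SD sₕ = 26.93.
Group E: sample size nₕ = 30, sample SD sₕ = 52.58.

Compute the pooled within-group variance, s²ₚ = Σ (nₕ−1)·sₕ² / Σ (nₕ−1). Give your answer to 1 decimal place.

2410.0

Degrees of freedom: 75 + 109 + 42 + 105 + 29 = 360.
Σ(nₕ−1)sₕ² = 75·5056.6321 + 109·2789.9524 + 42·665.1241 + 105·725.2249 + 29·2764.6564 = 867611.0814.
s²ₚ = 867611.0814 / 360 = 2410.031... → 2410.0.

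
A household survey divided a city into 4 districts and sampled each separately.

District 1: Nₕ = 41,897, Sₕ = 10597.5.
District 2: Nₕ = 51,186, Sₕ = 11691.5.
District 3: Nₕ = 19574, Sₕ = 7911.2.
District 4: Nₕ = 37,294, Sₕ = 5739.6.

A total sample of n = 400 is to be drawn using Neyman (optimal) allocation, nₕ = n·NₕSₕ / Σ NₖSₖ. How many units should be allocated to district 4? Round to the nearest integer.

61

Σ NₕSₕ = 41897·10597.5 + 51186·11691.5 + 19574·7911.2 + 37294·5739.6 = 1411351047.7.
Share for 4: 214052642.4/1411351047.7 = 0.15167.
n_4 = 400 × 0.15167 = 60.666... → 61.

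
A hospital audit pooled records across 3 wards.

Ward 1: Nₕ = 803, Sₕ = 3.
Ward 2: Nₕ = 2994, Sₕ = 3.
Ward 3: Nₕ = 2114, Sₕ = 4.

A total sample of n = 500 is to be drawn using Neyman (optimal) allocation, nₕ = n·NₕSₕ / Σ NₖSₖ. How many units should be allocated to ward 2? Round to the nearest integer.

226

1: NₕSₕ = 803·3 = 2409
2: NₕSₕ = 2994·3 = 8982
3: NₕSₕ = 2114·4 = 8456
Σ NₕSₕ = 19847.
n_2 = 500·8982/19847 = 226.281... → 226.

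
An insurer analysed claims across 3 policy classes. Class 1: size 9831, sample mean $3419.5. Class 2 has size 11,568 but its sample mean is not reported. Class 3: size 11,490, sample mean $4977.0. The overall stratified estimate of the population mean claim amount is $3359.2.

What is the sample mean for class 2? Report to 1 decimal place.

1701.1

N = 9831 + 11568 + 11490 = 32889.
Overall total = μ·N = 3359.2·32889 = 110480728.8.
Subtract the known strata: 9831·3419.5 + 11490·4977.0 = 90802834.5.
Remaining total for class 2: 110480728.8 − 90802834.5 = 19677894.3.
Divide by its size: 19677894.3 / 11568 = 1701.063... → 1701.1.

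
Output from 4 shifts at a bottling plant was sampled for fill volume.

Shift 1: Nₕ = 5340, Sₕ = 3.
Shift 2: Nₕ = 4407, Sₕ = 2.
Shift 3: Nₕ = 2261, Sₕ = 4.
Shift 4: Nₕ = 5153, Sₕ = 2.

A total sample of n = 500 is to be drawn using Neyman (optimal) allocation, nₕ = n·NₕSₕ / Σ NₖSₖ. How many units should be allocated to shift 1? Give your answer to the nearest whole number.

181

Σ NₕSₕ = 5340·3 + 4407·2 + 2261·4 + 5153·2 = 44184.
Share for 1: 16020/44184 = 0.36257.
n_1 = 500 × 0.36257 = 181.287... → 181.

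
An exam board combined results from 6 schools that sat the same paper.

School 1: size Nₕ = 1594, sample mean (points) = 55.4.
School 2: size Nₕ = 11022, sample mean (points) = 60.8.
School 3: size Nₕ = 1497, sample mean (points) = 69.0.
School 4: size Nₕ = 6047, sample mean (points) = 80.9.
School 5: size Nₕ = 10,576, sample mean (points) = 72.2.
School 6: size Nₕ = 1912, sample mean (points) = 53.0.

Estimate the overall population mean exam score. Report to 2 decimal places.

67.87

x̄_st = (Σ Nₕx̄ₕ) / (Σ Nₕ) = (1594·55.4 + 11022·60.8 + 1497·69.0 + 6047·80.9 + 10576·72.2 + 1912·53.0) / 32648
= 2215863.7 / 32648 = 67.8713... → 67.87.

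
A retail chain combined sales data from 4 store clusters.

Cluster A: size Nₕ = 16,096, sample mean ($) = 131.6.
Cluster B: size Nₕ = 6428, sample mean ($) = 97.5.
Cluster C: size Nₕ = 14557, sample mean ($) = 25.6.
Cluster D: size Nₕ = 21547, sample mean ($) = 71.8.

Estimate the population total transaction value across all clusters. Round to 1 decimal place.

4664697.4

A: 16096·131.6 = 2118233.6
B: 6428·97.5 = 626730
C: 14557·25.6 = 372659.2
D: 21547·71.8 = 1547074.6
τ̂ = Σ Nₕx̄ₕ = 4664697.4.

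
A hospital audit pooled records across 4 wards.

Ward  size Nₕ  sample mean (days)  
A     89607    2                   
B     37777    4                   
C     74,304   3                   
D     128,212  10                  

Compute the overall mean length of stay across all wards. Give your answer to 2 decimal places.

5.56

x̄_st = (Σ Nₕx̄ₕ) / (Σ Nₕ) = (89607·2 + 37777·4 + 74304·3 + 128212·10) / 329900
= 1835354 / 329900 = 5.5634... → 5.56.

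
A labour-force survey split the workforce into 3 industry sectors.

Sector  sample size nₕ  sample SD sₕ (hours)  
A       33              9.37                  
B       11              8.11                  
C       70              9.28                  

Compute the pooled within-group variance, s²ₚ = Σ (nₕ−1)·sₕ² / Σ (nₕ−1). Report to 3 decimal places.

Degrees of freedom: 32 + 10 + 69 = 111.
Σ(nₕ−1)sₕ² = 32·87.7969 + 10·65.7721 + 69·86.1184 = 9409.3914.
s²ₚ = 9409.3914 / 111 = 84.76929... → 84.769.

84.769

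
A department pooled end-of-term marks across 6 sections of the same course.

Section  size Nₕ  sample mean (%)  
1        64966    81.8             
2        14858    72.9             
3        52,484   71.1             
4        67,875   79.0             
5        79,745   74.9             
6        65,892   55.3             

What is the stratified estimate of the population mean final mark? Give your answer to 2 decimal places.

72.60

N = 64966 + 14858 + 52484 + 67875 + 79745 + 65892 = 345820.
The stratified mean weights each stratum mean by its population share Nₕ/N.
Σ Nₕx̄ₕ = 64966·81.8 + 14858·72.9 + 52484·71.1 + 67875·79.0 + 79745·74.9 + 65892·55.3 = 5314218.8 + 1083148.2 + 3731612.4 + 5362125 + 5972900.5 + 3643827.6 = 25107832.5.
Divide by N: 25107832.5 / 345820 = 72.6038... → 72.60.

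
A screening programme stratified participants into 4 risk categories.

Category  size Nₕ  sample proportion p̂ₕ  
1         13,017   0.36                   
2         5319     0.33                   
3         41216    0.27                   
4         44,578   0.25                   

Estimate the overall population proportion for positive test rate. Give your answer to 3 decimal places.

N = 13017 + 5319 + 41216 + 44578 = 104130.
Overall proportion = Σ (Nₕ/N)·p̂ₕ.
Σ Nₕp̂ₕ = 4686.12 + 1755.27 + 11128.32 + 11144.5 = 28714.21.
28714.21 / 104130 = 0.27575... → 0.276.

0.276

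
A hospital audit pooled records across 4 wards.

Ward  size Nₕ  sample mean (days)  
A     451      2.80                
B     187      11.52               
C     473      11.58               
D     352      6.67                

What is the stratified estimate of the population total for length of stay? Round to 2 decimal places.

11242.22

Population total = Σ Nₕ·x̄ₕ (each stratum's size times its mean).
451·2.80 + 187·11.52 + 473·11.58 + 352·6.67 = 1262.8 + 2154.24 + 5477.34 + 2347.84 = 11242.22.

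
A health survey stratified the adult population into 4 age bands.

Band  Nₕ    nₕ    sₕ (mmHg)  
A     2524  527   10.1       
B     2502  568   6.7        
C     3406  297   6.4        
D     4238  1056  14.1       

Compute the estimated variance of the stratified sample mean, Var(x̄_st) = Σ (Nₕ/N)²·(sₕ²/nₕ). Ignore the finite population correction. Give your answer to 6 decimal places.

0.041794

N = 12670; Wₕ = Nₕ/N.
band A: (2524/12670)²·10.1²/527 = 0.007681705
band B: (2502/12670)²·6.7²/568 = 0.003081929
band C: (3406/12670)²·6.4²/297 = 0.009966429
band D: (4238/12670)²·14.1²/1056 = 0.021064104
Sum = 0.041794166 → 0.041794.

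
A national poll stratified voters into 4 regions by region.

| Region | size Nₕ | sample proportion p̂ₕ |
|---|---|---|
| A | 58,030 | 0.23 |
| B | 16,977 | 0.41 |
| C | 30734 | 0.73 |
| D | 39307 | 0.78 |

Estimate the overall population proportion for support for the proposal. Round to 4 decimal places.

0.5061

Wₕ = Nₕ/N with N = 145048: 0.4001, 0.1170, 0.2119, 0.2710.
p̂_st = 0.4001·0.23 + 0.1170·0.41 + 0.2119·0.73 + 0.2710·0.78 ≈ 0.506058... → 0.5061.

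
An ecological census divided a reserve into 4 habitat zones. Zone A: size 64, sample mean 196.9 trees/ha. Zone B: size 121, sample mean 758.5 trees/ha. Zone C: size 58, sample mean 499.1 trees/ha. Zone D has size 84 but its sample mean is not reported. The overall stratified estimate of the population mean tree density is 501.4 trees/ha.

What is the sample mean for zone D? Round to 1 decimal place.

364.6

N = 64 + 121 + 58 + 84 = 327.
Overall total = μ·N = 501.4·327 = 163957.8.
Subtract the known strata: 64·196.9 + 121·758.5 + 58·499.1 = 133327.9.
Remaining total for zone D: 163957.8 − 133327.9 = 30629.9.
Divide by its size: 30629.9 / 84 = 364.642... → 364.6.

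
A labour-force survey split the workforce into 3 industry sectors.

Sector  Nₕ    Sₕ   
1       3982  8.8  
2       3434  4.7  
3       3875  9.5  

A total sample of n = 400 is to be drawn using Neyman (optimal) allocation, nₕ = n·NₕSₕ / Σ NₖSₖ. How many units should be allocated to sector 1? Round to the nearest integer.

159

1: NₕSₕ = 3982·8.8 = 35041.6
2: NₕSₕ = 3434·4.7 = 16139.8
3: NₕSₕ = 3875·9.5 = 36812.5
Σ NₕSₕ = 87993.9.
n_1 = 400·35041.6/87993.9 = 159.291... → 159.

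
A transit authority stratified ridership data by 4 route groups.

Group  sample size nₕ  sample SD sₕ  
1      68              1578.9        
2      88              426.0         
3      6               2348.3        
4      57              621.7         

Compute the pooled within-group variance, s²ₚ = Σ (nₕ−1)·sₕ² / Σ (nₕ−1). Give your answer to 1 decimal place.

1: (68−1)·1578.9² = 67·2492925.21 = 167025989.07
2: (88−1)·426.0² = 87·181476 = 15788412
3: (6−1)·2348.3² = 5·5514512.89 = 27572564.45
4: (57−1)·621.7² = 56·386510.89 = 21644609.84
Numerator = 232031575.36; denominator = Σ(nₕ−1) = 215.
s²ₚ = 232031575.36/215 = 1079216.630... → 1079216.6.

1079216.6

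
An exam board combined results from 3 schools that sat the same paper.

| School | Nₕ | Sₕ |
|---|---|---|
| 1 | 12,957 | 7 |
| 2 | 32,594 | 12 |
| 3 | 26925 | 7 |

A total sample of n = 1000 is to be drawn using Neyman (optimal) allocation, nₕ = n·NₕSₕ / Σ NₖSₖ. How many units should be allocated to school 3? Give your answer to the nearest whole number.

1: NₕSₕ = 12957·7 = 90699
2: NₕSₕ = 32594·12 = 391128
3: NₕSₕ = 26925·7 = 188475
Σ NₕSₕ = 670302.
n_3 = 1000·188475/670302 = 281.179... → 281.

281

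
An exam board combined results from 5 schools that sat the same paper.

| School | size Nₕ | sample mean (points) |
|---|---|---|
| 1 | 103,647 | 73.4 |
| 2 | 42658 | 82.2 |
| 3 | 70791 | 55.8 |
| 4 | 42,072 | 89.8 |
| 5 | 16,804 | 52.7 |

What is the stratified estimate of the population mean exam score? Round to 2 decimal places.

N = 275972; weights Wₕ = Nₕ/N = (0.3756, 0.1546, 0.2565, 0.1525, 0.0609).
x̄_st = Σ Wₕ·x̄ₕ = 0.3756·73.4 + 0.1546·82.2 + 0.2565·55.8 + 0.1525·89.8 + 0.0609·52.7 ≈ 71.4853...
→ 71.49.

71.49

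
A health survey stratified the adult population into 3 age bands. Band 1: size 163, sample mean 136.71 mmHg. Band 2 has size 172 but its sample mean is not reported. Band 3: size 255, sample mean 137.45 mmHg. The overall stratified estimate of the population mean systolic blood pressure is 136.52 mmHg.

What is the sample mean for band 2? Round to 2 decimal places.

134.96

Σ Nₕx̄ₕ = N·μ, so 172·x̄_2 = 590·136.52 − (163·136.71 + 255·137.45).
= 80546.8 − 57333.48 = 23213.32.
x̄_2 = 23213.32 / 172 = 134.9612... → 134.96.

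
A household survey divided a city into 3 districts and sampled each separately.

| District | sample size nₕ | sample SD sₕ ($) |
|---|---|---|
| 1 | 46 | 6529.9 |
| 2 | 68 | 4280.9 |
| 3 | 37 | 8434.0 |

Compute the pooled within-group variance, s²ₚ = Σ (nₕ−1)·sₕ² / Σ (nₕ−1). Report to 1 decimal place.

1: (46−1)·6529.9² = 45·42639594.01 = 1918781730.45
2: (68−1)·4280.9² = 67·18326104.81 = 1227849022.27
3: (37−1)·8434.0² = 36·71132356 = 2560764816
Numerator = 5707395568.72; denominator = Σ(nₕ−1) = 148.
s²ₚ = 5707395568.72/148 = 38563483.572... → 38563483.6.

38563483.6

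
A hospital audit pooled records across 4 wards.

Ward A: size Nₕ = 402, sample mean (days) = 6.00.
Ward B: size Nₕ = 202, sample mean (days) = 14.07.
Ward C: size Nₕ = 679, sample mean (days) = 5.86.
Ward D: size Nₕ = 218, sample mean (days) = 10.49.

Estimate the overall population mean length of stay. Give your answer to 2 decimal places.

7.67

x̄_st = (Σ Nₕx̄ₕ) / (Σ Nₕ) = (402·6.00 + 202·14.07 + 679·5.86 + 218·10.49) / 1501
= 11519.9 / 1501 = 7.6748... → 7.67.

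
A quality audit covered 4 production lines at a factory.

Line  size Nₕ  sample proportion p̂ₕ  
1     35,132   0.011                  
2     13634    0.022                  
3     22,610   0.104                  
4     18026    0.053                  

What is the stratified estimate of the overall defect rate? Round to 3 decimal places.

0.045

Wₕ = Nₕ/N with N = 89402: 0.3930, 0.1525, 0.2529, 0.2016.
p̂_st = 0.3930·0.011 + 0.1525·0.022 + 0.2529·0.104 + 0.2016·0.053 ≈ 0.04467... → 0.045.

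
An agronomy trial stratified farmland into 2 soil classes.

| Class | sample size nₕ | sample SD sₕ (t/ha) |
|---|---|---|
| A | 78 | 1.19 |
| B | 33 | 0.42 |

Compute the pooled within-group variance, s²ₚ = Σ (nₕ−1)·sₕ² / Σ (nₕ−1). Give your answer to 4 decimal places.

1.0522

Degrees of freedom: 77 + 32 = 109.
Σ(nₕ−1)sₕ² = 77·1.4161 + 32·0.1764 = 114.6845.
s²ₚ = 114.6845 / 109 = 1.052151... → 1.0522.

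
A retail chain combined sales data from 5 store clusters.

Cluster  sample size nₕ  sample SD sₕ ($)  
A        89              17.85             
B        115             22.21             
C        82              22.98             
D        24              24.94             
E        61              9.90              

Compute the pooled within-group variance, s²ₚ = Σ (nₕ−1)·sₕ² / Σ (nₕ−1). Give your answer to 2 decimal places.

402.28

A: (89−1)·17.85² = 88·318.6225 = 28038.78
B: (115−1)·22.21² = 114·493.2841 = 56234.3874
C: (82−1)·22.98² = 81·528.0804 = 42774.5124
D: (24−1)·24.94² = 23·622.0036 = 14306.0828
E: (61−1)·9.90² = 60·98.01 = 5880.6
Numerator = 147234.3626; denominator = Σ(nₕ−1) = 366.
s²ₚ = 147234.3626/366 = 402.2797... → 402.28.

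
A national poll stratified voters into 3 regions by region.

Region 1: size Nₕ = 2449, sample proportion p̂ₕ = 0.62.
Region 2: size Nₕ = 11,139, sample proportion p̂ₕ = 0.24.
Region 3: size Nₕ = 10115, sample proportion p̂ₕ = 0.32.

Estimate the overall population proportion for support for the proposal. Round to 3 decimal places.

0.313

N = 2449 + 11139 + 10115 = 23703.
Overall proportion = Σ (Nₕ/N)·p̂ₕ.
Σ Nₕp̂ₕ = 1518.38 + 2673.36 + 3236.8 = 7428.54.
7428.54 / 23703 = 0.31340... → 0.313.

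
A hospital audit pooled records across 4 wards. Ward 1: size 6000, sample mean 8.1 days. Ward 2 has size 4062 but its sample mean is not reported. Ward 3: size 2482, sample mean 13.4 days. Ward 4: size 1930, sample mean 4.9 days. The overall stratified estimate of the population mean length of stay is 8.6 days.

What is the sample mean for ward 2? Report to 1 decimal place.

Σ Nₕx̄ₕ = N·μ, so 4062·x̄_2 = 14474·8.6 − (6000·8.1 + 2482·13.4 + 1930·4.9).
= 124476.4 − 91315.8 = 33160.6.
x̄_2 = 33160.6 / 4062 = 8.164... → 8.2.

8.2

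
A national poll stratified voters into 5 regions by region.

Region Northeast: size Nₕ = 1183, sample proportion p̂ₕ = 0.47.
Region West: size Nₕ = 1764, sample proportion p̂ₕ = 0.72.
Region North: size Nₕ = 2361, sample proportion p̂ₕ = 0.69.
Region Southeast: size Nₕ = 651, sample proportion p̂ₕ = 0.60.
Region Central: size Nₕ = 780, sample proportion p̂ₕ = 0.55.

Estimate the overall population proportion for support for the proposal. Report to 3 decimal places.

N = 1183 + 1764 + 2361 + 651 + 780 = 6739.
Overall proportion = Σ (Nₕ/N)·p̂ₕ.
Σ Nₕp̂ₕ = 556.01 + 1270.08 + 1629.09 + 390.6 + 429 = 4274.78.
4274.78 / 6739 = 0.63433... → 0.634.

0.634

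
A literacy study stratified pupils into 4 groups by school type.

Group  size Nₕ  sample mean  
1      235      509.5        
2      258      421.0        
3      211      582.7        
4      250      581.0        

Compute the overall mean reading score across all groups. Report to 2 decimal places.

N = 954; weights Wₕ = Nₕ/N = (0.2463, 0.2704, 0.2212, 0.2621).
x̄_st = Σ Wₕ·x̄ₕ = 0.2463·509.5 + 0.2704·421.0 + 0.2212·582.7 + 0.2621·581.0 ≈ 520.4929...
→ 520.49.

520.49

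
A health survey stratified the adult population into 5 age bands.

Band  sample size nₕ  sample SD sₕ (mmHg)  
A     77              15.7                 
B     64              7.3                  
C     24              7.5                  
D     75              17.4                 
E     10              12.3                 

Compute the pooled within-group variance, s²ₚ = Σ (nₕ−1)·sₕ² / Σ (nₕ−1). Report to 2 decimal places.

192.45

A: (77−1)·15.7² = 76·246.49 = 18733.24
B: (64−1)·7.3² = 63·53.29 = 3357.27
C: (24−1)·7.5² = 23·56.25 = 1293.75
D: (75−1)·17.4² = 74·302.76 = 22404.24
E: (10−1)·12.3² = 9·151.29 = 1361.61
Numerator = 47150.11; denominator = Σ(nₕ−1) = 245.
s²ₚ = 47150.11/245 = 192.4494... → 192.45.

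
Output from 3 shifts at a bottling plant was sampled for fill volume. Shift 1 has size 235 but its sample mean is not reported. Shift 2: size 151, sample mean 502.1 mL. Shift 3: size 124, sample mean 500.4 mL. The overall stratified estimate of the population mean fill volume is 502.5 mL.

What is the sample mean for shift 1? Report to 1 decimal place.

N = 235 + 151 + 124 = 510.
Overall total = μ·N = 502.5·510 = 256275.
Subtract the known strata: 151·502.1 + 124·500.4 = 137866.7.
Remaining total for shift 1: 256275 − 137866.7 = 118408.3.
Divide by its size: 118408.3 / 235 = 503.865... → 503.9.

503.9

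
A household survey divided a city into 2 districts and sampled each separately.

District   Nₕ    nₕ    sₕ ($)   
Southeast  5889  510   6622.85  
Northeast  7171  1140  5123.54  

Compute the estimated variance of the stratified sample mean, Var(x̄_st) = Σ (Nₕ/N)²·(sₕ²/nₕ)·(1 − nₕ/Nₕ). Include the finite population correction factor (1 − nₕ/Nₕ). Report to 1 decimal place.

21811.4

N = 13060; Wₕ = Nₕ/N.
district Southeast: (5889/13060)²·6622.85²/510·(1 − 510/5889) = 15972.6291
district Northeast: (7171/13060)²·5123.54²/1140·(1 − 1140/7171) = 5838.7262
Sum = 21811.3552 → 21811.4.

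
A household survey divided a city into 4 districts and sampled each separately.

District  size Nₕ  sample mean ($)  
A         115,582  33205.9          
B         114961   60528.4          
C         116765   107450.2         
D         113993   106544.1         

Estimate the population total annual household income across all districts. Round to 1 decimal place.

35488113920.5

Population total = Σ Nₕ·x̄ₕ (each stratum's size times its mean).
115582·33205.9 + 114961·60528.4 + 116765·107450.2 + 113993·106544.1 = 3838004333.8 + 6958405392.4 + 12546422603 + 12145281591.3 = 35488113920.5.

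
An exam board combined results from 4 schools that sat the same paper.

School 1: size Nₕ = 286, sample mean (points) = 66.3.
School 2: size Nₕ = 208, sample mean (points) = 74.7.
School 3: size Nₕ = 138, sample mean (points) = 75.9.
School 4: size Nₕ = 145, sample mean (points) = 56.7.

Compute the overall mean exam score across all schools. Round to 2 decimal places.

68.46

N = 286 + 208 + 138 + 145 = 777.
Overall mean = Σ (Nₕ/N)·x̄ₕ — weight by population share, not a simple average.
Σ Nₕx̄ₕ = 286·66.3 + 208·74.7 + 138·75.9 + 145·56.7 = 18961.8 + 15537.6 + 10474.2 + 8221.5 = 53195.1.
Divide by N: 53195.1 / 777 = 68.4622... → 68.46.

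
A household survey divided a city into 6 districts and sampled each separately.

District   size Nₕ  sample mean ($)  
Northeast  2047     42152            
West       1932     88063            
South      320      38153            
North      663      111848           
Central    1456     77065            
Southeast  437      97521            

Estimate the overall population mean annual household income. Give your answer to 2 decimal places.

x̄_st = (Σ Nₕx̄ₕ) / (Σ Nₕ) = (2047·42152 + 1932·88063 + 320·38153 + 663·111848 + 1456·77065 + 437·97521) / 6855
= 497610361 / 6855 = 72590.8623... → 72590.86.

72590.86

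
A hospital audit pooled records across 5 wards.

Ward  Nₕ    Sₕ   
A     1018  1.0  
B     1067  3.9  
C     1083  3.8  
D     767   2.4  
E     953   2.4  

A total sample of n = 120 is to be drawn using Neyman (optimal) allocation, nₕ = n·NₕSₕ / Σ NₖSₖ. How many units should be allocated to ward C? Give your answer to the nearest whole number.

Σ NₕSₕ = 1018·1.0 + 1067·3.9 + 1083·3.8 + 767·2.4 + 953·2.4 = 13422.7.
Share for C: 4115.4/13422.7 = 0.30660.
n_C = 120 × 0.30660 = 36.792... → 37.

37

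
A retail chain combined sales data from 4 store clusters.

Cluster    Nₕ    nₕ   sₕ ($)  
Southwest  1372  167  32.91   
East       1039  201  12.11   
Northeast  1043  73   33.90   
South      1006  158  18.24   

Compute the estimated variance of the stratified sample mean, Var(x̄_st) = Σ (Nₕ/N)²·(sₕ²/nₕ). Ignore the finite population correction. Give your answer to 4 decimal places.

1.6214

N = 4460; Wₕ = Nₕ/N.
cluster Southwest: (1372/4460)²·32.91²/167 = 0.6137306
cluster East: (1039/4460)²·12.11²/201 = 0.0395962
cluster Northeast: (1043/4460)²·33.90²/73 = 0.8609451
cluster South: (1006/4460)²·18.24²/158 = 0.1071319
Sum = 1.6214038 → 1.6214.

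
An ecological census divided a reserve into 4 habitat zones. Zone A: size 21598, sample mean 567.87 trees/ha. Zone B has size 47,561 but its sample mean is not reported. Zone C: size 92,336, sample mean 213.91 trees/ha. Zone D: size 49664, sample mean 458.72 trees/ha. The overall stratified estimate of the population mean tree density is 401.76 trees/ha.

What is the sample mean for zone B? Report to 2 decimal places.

631.55

N = 21598 + 47561 + 92336 + 49664 = 211159.
Overall total = μ·N = 401.76·211159 = 84835239.84.
Subtract the known strata: 21598·567.87 + 92336·213.91 + 49664·458.72 = 54798320.1.
Remaining total for zone B: 84835239.84 − 54798320.1 = 30036919.74.
Divide by its size: 30036919.74 / 47561 = 631.5452... → 631.55.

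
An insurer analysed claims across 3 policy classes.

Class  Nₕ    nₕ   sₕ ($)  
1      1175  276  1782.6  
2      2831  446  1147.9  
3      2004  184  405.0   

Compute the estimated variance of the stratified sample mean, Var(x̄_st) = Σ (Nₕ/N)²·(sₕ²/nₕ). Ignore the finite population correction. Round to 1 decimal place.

1194.7

N = 6010. Term for each stratum: Wₕ²sₕ²/nₕ.
Var(x̄_st) = 440.0738 + 655.5473 + 99.1148 = 1194.7360 → 1194.7.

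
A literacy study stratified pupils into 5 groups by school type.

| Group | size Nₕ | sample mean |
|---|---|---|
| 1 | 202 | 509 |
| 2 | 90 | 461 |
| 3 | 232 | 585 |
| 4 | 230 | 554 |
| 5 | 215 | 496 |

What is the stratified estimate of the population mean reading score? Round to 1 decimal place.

N = 202 + 90 + 232 + 230 + 215 = 969.
Overall mean = Σ (Nₕ/N)·x̄ₕ — weight by population share, not a simple average.
Σ Nₕx̄ₕ = 202·509 + 90·461 + 232·585 + 230·554 + 215·496 = 102818 + 41490 + 135720 + 127420 + 106640 = 514088.
Divide by N: 514088 / 969 = 530.535... → 530.5.

530.5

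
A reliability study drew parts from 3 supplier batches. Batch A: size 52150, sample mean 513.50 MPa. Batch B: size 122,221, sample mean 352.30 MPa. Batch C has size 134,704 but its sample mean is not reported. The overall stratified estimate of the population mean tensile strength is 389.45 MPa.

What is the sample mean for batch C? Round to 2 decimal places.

375.13

Σ Nₕx̄ₕ = N·μ, so 134704·x̄_C = 309075·389.45 − (52150·513.50 + 122221·352.30).
= 120369258.75 − 69837483.3 = 50531775.45.
x̄_C = 50531775.45 / 134704 = 375.1320... → 375.13.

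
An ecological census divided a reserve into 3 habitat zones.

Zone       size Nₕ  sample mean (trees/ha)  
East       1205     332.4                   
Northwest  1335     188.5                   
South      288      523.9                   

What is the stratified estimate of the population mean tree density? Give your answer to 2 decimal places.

N = 1205 + 1335 + 288 = 2828.
Overall mean = Σ (Nₕ/N)·x̄ₕ — weight by population share, not a simple average.
Σ Nₕx̄ₕ = 1205·332.4 + 1335·188.5 + 288·523.9 = 400542 + 251647.5 + 150883.2 = 803072.7.
Divide by N: 803072.7 / 2828 = 283.9720... → 283.97.

283.97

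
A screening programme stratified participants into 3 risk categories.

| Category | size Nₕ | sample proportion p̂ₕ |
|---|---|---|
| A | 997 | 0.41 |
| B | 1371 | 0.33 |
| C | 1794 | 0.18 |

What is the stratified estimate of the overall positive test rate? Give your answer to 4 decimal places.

0.2845

Wₕ = Nₕ/N with N = 4162: 0.2395, 0.3294, 0.4310.
p̂_st = 0.2395·0.41 + 0.3294·0.33 + 0.4310·0.18 ≈ 0.284507... → 0.2845.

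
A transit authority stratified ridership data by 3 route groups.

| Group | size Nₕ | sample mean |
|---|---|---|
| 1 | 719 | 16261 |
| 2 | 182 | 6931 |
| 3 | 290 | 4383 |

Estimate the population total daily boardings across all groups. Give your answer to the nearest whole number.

14224171

Population total = Σ Nₕ·x̄ₕ (each stratum's size times its mean).
719·16261 + 182·6931 + 290·4383 = 11691659 + 1261442 + 1271070 = 14224171.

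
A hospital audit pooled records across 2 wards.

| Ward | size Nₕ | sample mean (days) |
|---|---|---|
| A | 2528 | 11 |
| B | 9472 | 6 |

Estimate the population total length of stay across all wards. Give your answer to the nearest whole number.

A: 2528·11 = 27808
B: 9472·6 = 56832
τ̂ = Σ Nₕx̄ₕ = 84640.

84640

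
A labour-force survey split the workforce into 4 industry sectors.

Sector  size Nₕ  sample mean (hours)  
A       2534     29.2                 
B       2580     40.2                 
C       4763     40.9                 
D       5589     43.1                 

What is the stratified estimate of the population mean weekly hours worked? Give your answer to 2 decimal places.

39.66

N = 15466; weights Wₕ = Nₕ/N = (0.1638, 0.1668, 0.3080, 0.3614).
x̄_st = Σ Wₕ·x̄ₕ = 0.1638·29.2 + 0.1668·40.2 + 0.3080·40.9 + 0.3614·43.1 ≈ 39.6613...
→ 39.66.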